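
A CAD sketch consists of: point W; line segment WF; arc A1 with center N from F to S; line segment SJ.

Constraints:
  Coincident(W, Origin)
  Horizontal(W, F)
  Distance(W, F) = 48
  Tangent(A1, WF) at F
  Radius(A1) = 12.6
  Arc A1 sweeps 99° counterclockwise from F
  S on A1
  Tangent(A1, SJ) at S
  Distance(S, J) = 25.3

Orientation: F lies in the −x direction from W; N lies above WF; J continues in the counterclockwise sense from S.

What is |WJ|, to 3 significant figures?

55.9

W is at the origin; WF is horizontal with |WF| = 48.0 and F on the −x side, so F = (-48.0, 0.00). Tangency of A1 to WF means the radius NF is perpendicular to WF, so N = F + (0, 12.6) = (-48.0, 12.6). On A1, F sits at bearing -90° from N; a 99° counterclockwise sweep puts S at bearing 9°, so S = N + 12.6·(cos 9°, sin 9°) = (-35.6, 14.6). Tangency of A1 to SJ means the radius NS is perpendicular to SJ, so SJ runs along (−sin 9°, cos 9°); with |SJ| = 25.3, J = (-39.5, 39.6). Then |WJ| = |J − W| = 55.9.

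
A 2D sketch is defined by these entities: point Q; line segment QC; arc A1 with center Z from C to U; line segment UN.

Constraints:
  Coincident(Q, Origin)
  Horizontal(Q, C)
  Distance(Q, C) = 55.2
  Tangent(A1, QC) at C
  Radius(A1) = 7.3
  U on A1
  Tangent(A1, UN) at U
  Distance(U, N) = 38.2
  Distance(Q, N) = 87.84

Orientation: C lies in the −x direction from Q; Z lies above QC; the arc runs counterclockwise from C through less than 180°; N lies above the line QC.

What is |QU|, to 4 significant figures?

52.02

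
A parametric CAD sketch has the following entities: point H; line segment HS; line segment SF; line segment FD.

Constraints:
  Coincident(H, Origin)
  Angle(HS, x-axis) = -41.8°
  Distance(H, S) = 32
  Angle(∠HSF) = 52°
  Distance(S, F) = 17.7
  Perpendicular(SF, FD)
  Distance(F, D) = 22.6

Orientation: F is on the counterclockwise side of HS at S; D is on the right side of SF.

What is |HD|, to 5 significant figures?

47.858

H is at the origin; HS runs at -41.8° with length 32.0, so S = 32.0·(cos -41.8°, sin -41.8°) = (23.855, -21.329). ∠HSF = 52.0°, so SF runs at -41.8° + (180° − 52.0°) = 86.200° from the x-axis; with |SF| = 17.7, F = S + 17.7·(cos 86.200°, sin 86.200°) = (25.028, -3.6680). SF is perpendicular to FD; with |FD| = 22.6 on the right of SF, D = F + 22.6·(0.99780, -0.066274) = (47.579, -5.1657). Then |HD| = |D − H| = 47.858.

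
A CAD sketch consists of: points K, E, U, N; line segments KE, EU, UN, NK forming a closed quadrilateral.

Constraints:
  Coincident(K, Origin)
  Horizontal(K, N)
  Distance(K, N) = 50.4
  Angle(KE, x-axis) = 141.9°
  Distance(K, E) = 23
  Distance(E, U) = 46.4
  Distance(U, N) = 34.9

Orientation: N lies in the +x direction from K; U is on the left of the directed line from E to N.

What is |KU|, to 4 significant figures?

37.19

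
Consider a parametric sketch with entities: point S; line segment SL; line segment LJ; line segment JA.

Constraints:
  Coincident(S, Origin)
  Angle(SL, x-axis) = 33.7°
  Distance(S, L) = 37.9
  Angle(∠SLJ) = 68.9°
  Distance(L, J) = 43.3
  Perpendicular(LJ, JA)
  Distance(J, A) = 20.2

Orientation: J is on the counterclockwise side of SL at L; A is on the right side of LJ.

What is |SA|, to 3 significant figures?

63.0

S is at the origin; SL runs at 33.7° with length 37.9, so L = 37.9·(cos 33.7°, sin 33.7°) = (31.5, 21.0). ∠SLJ = 68.9°, so LJ runs at 33.7° + (180° − 68.9°) = 145° from the x-axis; with |LJ| = 43.3, J = L + 43.3·(cos 145°, sin 145°) = (-3.85, 46.0). LJ ⟂ JA; with |JA| = 20.2 on the right of LJ, A = J + 20.2·(0.576, 0.817) = (7.79, 62.5). Then |SA| = |A − S| = 63.0.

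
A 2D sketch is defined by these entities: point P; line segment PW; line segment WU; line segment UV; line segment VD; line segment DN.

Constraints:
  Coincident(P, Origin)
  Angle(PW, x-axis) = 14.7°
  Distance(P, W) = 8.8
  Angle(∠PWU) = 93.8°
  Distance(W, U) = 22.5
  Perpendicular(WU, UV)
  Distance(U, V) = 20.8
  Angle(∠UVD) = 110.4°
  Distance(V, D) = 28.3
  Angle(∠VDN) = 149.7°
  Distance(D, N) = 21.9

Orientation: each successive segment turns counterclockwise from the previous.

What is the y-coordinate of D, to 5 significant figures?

-7.5179

P is at the origin; PW runs at 14.7° with length 8.8, so W = (8.5120, 2.2331). ∠PWU = 93.8° gives WU at 100.90° from the x-axis; with |WU| = 22.5, U = (4.2573, 24.327). WU ⟂ UV, so UV runs at -169.10°; with |UV| = 20.8, V = (-16.167, 20.394). ∠UVD = 110.4° gives VD at -99.500° from the x-axis; with |VD| = 28.3, D = (-20.838, -7.5179). So D.y = -7.5179.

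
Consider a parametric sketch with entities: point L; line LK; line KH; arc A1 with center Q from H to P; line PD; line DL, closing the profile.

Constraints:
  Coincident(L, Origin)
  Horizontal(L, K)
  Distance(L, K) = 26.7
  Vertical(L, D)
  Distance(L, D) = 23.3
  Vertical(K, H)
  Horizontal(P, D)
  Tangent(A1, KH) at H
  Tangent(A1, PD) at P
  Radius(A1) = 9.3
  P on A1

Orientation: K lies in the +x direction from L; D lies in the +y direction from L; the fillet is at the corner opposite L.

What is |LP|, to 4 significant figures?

29.08

L is at the origin; LK is horizontal with |LK| = 26.7 and K on the +x side, so K = (26.70, 0.000). L and D share the same x with |LD| = 23.3 and D on the +y side, so D = (0.000, 23.30). The virtual corner opposite L is at (26.70, 23.30). Tangency of A1 to KH means the radius QH is perpendicular to KH and the tangent condition forces QP to be normal to PD, with radius 9.3, so the center Q sits 9.3 in from both sides at Q = (17.40, 14.00). That places the tangent points at H = (26.70, 14.00) on KH and P = (17.40, 23.30) on PD. Then |LP| = |P − L| = 29.08.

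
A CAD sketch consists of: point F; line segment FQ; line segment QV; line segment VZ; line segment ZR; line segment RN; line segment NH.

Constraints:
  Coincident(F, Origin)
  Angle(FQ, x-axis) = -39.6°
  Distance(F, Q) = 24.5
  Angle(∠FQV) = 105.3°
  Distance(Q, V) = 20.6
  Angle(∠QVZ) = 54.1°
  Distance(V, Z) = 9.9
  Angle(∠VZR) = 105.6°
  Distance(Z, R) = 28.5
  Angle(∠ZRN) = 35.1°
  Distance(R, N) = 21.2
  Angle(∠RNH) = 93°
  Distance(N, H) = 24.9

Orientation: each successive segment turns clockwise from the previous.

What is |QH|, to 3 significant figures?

23.1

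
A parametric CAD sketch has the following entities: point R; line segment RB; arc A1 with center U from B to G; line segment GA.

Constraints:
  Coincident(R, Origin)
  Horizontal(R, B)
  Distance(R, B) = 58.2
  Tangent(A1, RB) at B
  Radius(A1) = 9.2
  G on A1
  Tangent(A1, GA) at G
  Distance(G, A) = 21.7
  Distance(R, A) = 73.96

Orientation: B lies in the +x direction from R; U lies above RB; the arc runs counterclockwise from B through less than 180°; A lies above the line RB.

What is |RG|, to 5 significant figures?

68.039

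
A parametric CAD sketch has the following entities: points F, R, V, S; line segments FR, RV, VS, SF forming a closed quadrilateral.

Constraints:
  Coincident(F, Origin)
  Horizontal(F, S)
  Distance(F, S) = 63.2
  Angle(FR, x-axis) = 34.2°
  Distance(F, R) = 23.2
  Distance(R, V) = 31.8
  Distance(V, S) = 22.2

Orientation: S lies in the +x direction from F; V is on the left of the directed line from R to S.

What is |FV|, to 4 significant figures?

53.75

Checks: |RV| = 31.80 ✓; |VS| = 22.20 ✓.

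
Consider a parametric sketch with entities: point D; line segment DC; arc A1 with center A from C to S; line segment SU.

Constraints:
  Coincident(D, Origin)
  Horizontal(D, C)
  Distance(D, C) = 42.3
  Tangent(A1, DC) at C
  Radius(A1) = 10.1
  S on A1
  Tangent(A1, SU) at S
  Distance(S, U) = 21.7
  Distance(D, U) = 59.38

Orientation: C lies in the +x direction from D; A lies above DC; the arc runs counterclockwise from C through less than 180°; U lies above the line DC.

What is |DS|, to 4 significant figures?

53.55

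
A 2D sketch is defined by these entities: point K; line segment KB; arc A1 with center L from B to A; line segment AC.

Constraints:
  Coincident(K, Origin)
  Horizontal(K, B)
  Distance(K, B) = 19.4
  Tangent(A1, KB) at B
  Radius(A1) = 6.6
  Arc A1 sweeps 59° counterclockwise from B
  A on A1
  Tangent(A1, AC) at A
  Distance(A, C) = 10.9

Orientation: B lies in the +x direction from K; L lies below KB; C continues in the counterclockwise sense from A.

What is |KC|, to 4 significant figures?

14.95

On A1, B sits at bearing 90° from L; a 59° counterclockwise sweep puts A at bearing 149°, so A = L + 6.6·(cos 149°, sin 149°) = (13.74, -3.201). Tangency of A1 to AC means the radius LA is perpendicular to AC, so AC runs along (−sin 149°, cos 149°); with |AC| = 10.9, C = (8.129, -12.54). Then |KC| = |C − K| = 14.95.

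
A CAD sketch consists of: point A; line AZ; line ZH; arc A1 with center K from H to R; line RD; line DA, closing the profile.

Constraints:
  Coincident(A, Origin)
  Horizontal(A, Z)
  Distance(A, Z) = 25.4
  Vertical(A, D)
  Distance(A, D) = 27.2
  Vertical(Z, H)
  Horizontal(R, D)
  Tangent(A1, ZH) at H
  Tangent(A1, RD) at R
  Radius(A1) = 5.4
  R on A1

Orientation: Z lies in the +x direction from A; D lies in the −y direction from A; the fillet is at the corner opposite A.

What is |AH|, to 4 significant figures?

33.47

The virtual corner opposite A is at (25.40, -27.20). The tangent condition forces KH to be normal to ZH and tangency of A1 to RD means the radius KR is perpendicular to RD, with radius 5.4, so the center K sits 5.4 in from both sides at K = (20.00, -21.80). That places the tangent points at H = (25.40, -21.80) on ZH and R = (20.00, -27.20) on RD. Then |AH| = |H − A| = 33.47.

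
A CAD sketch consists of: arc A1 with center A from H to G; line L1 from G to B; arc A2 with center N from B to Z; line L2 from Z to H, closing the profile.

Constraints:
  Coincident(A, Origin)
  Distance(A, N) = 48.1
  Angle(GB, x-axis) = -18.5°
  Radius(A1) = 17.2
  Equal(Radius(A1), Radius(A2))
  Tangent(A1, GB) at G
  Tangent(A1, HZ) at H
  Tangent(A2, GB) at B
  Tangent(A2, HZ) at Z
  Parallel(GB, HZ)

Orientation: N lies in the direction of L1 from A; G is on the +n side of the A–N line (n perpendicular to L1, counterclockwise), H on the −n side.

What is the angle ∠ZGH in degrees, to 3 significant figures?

54.4°

The slot axis is L1's direction at -18.5°, so u = (cos -18.5°, sin -18.5°) = (0.948, -0.317) and n = (−sin -18.5°, cos -18.5°) = (0.317, 0.948). A is at the origin and N lies 48.1 along u from A, so N = 48.1·u = (45.6, -15.3). Tangency of A1 to both parallel lines with radius 17.2 puts G and H at A ± 17.2·n: G = (5.46, 16.3), H = (-5.46, -16.3). Equal radii place B and Z the same way about N: B = N + 17.2·n = (51.1, 1.05), Z = N − 17.2·n = (40.2, -31.6). Then cos ∠ZGH = GZ·GH / (|GZ||GH|), giving 54.4°.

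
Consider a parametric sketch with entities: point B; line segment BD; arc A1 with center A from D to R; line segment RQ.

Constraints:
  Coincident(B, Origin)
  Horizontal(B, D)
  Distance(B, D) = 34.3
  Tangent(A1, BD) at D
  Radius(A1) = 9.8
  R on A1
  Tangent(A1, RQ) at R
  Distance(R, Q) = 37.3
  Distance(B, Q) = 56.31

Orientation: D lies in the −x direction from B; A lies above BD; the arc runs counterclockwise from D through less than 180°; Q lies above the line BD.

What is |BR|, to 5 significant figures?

26.953

B is at the origin; B and D share the same y with |BD| = 34.3 and D on the −x side, so D = (-34.300, 0.0000). Since A1 is tangent to BD there, AD ⟂ BD, so A = D + (0, 9.8) = (-34.300, 9.8000). Since AR ⟂ RQ (tangency), |AQ| = √(9.8² + 37.3²) = 38.566 regardless of where R sits on A1. So Q lies on both circle(B, 56.31) and circle(A, 38.566); the above-BD intersection is Q = (-29.362, 48.049). R is the foot of the tangent from Q: R = (-24.581, 11.056).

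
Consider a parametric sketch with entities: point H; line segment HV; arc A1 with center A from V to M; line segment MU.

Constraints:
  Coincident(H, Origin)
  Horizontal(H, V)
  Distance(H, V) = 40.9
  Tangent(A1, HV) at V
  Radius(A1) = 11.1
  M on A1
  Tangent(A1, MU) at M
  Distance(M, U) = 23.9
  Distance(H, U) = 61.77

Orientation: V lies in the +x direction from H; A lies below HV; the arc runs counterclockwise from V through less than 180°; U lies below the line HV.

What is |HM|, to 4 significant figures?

38.31

H is at the origin; HV is horizontal with |HV| = 40.9 and V on the +x side, so V = (40.90, 0.000). A1 meets HV tangentially, so AV is at right angles to HV, so A = V + (0, -11.1) = (40.90, -11.10). Since AM ⟂ MU (tangency), |AU| = √(11.1² + 23.9²) = 26.35 regardless of where M sits on A1. So U lies on both circle(H, 61.77) and circle(A, 26.35); the below-HV intersection is U = (50.43, -35.67). M is the foot of the tangent from U: M = (33.21, -19.10).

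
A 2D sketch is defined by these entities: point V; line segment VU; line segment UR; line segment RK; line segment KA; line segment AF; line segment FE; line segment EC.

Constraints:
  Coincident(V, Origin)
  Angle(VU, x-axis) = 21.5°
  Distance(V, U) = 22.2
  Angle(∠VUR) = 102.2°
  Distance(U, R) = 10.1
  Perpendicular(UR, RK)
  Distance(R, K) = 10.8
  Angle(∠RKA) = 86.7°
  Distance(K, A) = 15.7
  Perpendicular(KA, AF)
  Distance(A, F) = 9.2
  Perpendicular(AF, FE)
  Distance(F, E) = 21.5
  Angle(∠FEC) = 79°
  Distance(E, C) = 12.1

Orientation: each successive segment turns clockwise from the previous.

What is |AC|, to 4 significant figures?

19.38

V is at the origin; VU runs at 21.5° with length 22.2, so U = (20.66, 8.136). ∠VUR = 102.2° gives UR at -56.30° from the x-axis; with |UR| = 10.1, R = (26.26, -0.2664). UR is perpendicular to RK, so RK runs at -146.3°; with |RK| = 10.8, K = (17.27, -6.259). ∠RKA = 86.7° gives KA at 120.4° from the x-axis; with |KA| = 15.7, A = (9.329, 7.283). The perpendicularity gives AF at right angles to KA, so AF runs at 30.40°; with |AF| = 9.2, F = (17.26, 11.94). AF ⟂ FE, so FE runs at -59.60°; with |FE| = 21.5, E = (28.14, -6.606). ∠FEC = 79.0° gives EC at -160.6° from the x-axis; with |EC| = 12.1, C = (16.73, -10.62). Then |AC| = |C − A| = 19.38.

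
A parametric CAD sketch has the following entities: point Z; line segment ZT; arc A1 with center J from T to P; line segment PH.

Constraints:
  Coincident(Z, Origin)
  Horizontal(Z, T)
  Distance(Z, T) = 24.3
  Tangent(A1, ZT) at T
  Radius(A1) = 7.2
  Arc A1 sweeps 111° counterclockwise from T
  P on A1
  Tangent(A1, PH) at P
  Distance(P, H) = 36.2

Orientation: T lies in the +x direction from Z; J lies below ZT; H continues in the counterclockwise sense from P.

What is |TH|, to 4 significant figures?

44.02

Z is at the origin; Z and T share the same y with |ZT| = 24.3 and T on the +x side, so T = (24.30, 0.000). A1 meets ZT tangentially, so JT is at right angles to ZT, so J = T + (0, -7.2) = (24.30, -7.200). On A1, T sits at bearing 90° from J; a 111° counterclockwise sweep puts P at bearing 201°, so P = J + 7.2·(cos 201°, sin 201°) = (17.58, -9.780). A1 meets PH tangentially, so JP is at right angles to PH, so PH runs along (−sin 201°, cos 201°); with |PH| = 36.2, H = (30.55, -43.58). Then |TH| = |H − T| = 44.02.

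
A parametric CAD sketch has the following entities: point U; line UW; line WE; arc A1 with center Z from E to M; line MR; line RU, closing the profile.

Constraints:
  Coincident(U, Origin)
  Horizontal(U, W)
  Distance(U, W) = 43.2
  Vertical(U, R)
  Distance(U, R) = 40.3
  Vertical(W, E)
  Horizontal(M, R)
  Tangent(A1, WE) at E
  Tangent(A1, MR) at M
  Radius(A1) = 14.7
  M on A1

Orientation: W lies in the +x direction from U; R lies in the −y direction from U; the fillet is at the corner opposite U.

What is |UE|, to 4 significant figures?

50.22

The virtual corner opposite U is at (43.20, -40.30). Since A1 is tangent to WE there, ZE ⟂ WE and since A1 is tangent to MR there, ZM ⟂ MR, with radius 14.7, so the center Z sits 14.7 in from both sides at Z = (28.50, -25.60). That places the tangent points at E = (43.20, -25.60) on WE and M = (28.50, -40.30) on MR. Then |UE| = |E − U| = 50.22.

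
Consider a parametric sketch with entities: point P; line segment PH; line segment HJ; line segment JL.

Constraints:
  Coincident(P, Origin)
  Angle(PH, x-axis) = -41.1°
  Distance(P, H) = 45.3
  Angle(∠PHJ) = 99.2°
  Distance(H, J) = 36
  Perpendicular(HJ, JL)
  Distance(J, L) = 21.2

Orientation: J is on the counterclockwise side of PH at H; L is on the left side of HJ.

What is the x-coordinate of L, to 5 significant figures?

48.293

P is at the origin; PH runs at -41.1° with length 45.3, so H = 45.3·(cos -41.1°, sin -41.1°) = (34.136, -29.779). ∠PHJ = 99.2°, so HJ runs at -41.1° + (180° − 99.2°) = 39.700° from the x-axis; with |HJ| = 36.0, J = H + 36.0·(cos 39.700°, sin 39.700°) = (61.835, -6.7835). HJ ⟂ JL; with |JL| = 21.2 on the left of HJ, L = J + 21.2·(-0.63877, 0.76940) = (48.293, 9.5278). So L.x = 48.293.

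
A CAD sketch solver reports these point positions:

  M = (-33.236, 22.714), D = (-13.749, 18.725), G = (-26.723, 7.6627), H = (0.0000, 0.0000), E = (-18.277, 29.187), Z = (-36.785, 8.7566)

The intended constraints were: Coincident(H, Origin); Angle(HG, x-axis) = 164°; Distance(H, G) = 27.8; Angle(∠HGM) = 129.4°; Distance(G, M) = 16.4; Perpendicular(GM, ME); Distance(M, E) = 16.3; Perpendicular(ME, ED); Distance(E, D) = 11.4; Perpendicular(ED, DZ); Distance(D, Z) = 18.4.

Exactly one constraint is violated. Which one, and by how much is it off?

Distance(D, Z) = 18.4 — off by 6.70.

H = (0.00, 0.00) ✓; HG at 164.0° ✓; |HG| = 27.80 ✓; ∠HGM = 129.4° ✓; |GM| = 16.40 ✓; ∠(GM, ME) = 90.00° ✓; |ME| = 16.30 ✓; ∠(ME, ED) = 90.00° ✓; |ED| = 11.40 ✓; ∠(ED, DZ) = 90.00° ✓; |DZ| = 25.10 ✗.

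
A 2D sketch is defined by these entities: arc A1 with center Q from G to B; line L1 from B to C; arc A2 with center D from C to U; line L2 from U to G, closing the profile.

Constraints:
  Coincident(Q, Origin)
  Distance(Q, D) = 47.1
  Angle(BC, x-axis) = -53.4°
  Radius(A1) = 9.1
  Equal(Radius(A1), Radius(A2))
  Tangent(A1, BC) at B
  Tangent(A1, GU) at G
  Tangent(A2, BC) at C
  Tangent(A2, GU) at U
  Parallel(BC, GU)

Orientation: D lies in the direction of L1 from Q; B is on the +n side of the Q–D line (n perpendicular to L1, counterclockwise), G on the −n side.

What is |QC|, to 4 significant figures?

47.97

Tangency of A1 to both parallel lines with radius 9.1 puts B and G at Q ± 9.1·n: B = (7.306, 5.426), G = (-7.306, -5.426). Equal radii place C and U the same way about D: C = D + 9.1·n = (35.39, -32.39), U = D − 9.1·n = (20.78, -43.24). Then |QC| = |C − Q| = 47.97.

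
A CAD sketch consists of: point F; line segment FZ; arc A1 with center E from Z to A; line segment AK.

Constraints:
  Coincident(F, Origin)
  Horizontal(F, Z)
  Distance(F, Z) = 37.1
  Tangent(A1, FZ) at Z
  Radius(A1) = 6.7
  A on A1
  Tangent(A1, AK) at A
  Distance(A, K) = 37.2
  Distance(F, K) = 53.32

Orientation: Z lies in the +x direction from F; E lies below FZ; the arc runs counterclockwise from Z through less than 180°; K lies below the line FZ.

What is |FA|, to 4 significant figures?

31.13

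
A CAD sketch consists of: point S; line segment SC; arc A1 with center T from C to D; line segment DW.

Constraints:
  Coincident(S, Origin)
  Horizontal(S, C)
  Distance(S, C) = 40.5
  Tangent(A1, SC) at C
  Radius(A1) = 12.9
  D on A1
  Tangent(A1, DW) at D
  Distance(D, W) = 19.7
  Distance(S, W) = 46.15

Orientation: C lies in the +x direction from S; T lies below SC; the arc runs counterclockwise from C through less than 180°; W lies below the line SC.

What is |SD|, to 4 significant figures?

31.50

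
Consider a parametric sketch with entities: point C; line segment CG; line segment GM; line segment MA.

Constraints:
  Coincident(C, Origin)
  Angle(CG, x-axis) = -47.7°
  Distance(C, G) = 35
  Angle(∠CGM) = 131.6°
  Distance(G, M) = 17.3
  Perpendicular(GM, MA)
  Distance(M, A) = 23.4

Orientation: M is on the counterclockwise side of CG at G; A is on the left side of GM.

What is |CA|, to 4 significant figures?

40.63

∠CGM = 131.6°, so GM runs at -47.7° + (180° − 131.6°) = 0.7000° from the x-axis; with |GM| = 17.3, M = G + 17.3·(cos 0.7000°, sin 0.7000°) = (40.85, -25.68). GM is perpendicular to MA; with |MA| = 23.4 on the left of GM, A = M + 23.4·(-0.01222, 0.9999) = (40.57, -2.277). Then |CA| = |A − C| = 40.63.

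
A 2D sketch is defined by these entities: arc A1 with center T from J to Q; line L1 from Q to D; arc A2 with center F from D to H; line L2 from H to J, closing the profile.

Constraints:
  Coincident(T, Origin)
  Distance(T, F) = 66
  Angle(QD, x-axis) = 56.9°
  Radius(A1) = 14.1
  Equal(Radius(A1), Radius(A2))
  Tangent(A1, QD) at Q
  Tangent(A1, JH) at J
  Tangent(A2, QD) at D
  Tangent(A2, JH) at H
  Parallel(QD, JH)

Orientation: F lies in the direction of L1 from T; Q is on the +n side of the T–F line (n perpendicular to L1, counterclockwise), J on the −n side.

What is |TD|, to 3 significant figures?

67.5

The slot axis is L1's direction at 56.9°, so u = (cos 56.9°, sin 56.9°) = (0.546, 0.838) and n = (−sin 56.9°, cos 56.9°) = (-0.838, 0.546). T is at the origin and F lies 66.0 along u from T, so F = 66.0·u = (36.0, 55.3). Tangency of A1 to both parallel lines with radius 14.1 puts Q and J at T ± 14.1·n: Q = (-11.8, 7.70), J = (11.8, -7.70). Equal radii place D and H the same way about F: D = F + 14.1·n = (24.2, 63.0), H = F − 14.1·n = (47.9, 47.6). Then |TD| = |D − T| = 67.5.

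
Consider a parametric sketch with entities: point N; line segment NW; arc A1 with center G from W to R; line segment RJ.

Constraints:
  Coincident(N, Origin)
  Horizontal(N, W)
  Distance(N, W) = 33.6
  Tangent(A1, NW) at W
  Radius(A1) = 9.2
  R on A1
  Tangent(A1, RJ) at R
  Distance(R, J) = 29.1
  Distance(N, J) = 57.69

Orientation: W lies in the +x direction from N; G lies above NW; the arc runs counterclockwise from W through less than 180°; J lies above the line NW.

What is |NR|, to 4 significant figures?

43.74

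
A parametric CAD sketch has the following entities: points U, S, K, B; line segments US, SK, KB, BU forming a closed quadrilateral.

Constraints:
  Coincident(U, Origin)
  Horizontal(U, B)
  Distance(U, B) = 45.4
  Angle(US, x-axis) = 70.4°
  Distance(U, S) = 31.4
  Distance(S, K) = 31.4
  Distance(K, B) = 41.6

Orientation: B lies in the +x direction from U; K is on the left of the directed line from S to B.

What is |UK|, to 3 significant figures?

57.2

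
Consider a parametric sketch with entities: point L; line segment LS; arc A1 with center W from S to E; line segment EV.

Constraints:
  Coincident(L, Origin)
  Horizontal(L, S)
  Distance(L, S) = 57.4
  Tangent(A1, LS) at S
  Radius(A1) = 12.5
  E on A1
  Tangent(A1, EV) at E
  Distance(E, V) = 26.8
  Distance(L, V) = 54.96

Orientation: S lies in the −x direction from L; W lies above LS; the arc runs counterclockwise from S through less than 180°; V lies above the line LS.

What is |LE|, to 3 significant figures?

46.3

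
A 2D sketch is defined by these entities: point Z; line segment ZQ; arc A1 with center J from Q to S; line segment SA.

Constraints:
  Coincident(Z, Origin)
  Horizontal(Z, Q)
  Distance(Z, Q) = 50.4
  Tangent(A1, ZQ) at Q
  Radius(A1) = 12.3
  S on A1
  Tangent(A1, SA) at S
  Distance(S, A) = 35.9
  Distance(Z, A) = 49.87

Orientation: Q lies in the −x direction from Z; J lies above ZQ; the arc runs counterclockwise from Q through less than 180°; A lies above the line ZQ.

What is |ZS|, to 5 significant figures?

39.661

Z is at the origin; Z and Q share the same y with |ZQ| = 50.4 and Q on the −x side, so Q = (-50.400, 0.0000). Tangency of A1 to ZQ means the radius JQ is perpendicular to ZQ, so J = Q + (0, 12.3) = (-50.400, 12.300). Since JS ⟂ SA (tangency), |JA| = √(12.3² + 35.9²) = 37.949 regardless of where S sits on A1. So A lies on both circle(Z, 49.87) and circle(J, 37.949); the above-ZQ intersection is A = (-26.827, 42.039). S is the foot of the tangent from A: S = (-38.805, 8.1963).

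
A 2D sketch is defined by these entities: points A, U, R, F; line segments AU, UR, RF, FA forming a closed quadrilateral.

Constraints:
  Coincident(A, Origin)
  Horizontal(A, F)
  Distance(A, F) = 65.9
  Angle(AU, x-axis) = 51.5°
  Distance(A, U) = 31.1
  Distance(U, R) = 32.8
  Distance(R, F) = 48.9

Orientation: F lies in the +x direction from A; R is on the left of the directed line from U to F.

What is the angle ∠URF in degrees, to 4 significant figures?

77.24°

Checks: |UR| = 32.80 ✓; |RF| = 48.90 ✓.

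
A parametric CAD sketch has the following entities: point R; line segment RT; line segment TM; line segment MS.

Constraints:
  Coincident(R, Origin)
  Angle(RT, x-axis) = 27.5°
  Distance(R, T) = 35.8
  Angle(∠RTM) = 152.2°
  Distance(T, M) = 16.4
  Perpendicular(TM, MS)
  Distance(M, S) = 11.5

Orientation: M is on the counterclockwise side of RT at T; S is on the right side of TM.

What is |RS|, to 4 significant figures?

55.73

R is at the origin; RT runs at 27.5° with length 35.8, so T = 35.8·(cos 27.5°, sin 27.5°) = (31.75, 16.53). ∠RTM = 152.2°, so TM runs at 27.5° + (180° − 152.2°) = 55.30° from the x-axis; with |TM| = 16.4, M = T + 16.4·(cos 55.30°, sin 55.30°) = (41.09, 30.01). TM ⟂ MS; with |MS| = 11.5 on the right of TM, S = M + 11.5·(0.8221, -0.5693) = (50.55, 23.47). Then |RS| = |S − R| = 55.73.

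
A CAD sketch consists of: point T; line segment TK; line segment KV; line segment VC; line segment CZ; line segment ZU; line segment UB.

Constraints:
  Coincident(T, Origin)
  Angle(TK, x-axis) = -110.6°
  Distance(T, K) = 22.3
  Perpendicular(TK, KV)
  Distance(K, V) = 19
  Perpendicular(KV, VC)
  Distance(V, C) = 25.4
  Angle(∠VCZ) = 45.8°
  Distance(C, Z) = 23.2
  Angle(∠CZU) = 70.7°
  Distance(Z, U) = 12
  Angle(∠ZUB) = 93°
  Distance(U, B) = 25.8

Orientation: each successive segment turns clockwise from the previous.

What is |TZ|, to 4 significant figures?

13.29

T is at the origin; TK runs at -110.6° with length 22.3, so K = (-7.846, -20.87). The perpendicularity gives KV at right angles to TK, so KV runs at 159.4°; with |KV| = 19.0, V = (-25.63, -14.19). The perpendicularity gives VC at right angles to KV, so VC runs at 69.40°; with |VC| = 25.4, C = (-16.69, 9.587). ∠VCZ = 45.8° gives CZ at -64.80° from the x-axis; with |CZ| = 23.2, Z = (-6.816, -11.41). Then |TZ| = |Z − T| = 13.29.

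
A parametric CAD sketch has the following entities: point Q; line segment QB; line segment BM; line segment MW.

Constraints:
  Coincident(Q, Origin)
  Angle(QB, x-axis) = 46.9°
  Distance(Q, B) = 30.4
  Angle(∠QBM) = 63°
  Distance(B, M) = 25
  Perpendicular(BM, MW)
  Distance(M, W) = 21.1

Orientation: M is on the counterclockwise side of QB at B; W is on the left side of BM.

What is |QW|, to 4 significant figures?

12.70

Q is at the origin; QB runs at 46.9° with length 30.4, so B = 30.4·(cos 46.9°, sin 46.9°) = (20.77, 22.20). ∠QBM = 63.0°, so BM runs at 46.9° + (180° − 63.0°) = 163.9° from the x-axis; with |BM| = 25.0, M = B + 25.0·(cos 163.9°, sin 163.9°) = (-3.248, 29.13). BM ⟂ MW; with |MW| = 21.1 on the left of BM, W = M + 21.1·(-0.2773, -0.9608) = (-9.099, 8.857). Then |QW| = |W − Q| = 12.70.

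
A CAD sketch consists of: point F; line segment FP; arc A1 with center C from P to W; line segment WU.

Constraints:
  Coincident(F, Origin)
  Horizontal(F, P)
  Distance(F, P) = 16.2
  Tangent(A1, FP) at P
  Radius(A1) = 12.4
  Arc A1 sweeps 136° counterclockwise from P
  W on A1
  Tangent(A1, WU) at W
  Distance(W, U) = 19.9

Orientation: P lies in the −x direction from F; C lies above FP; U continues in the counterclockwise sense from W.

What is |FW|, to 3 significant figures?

22.6

Tangency of A1 to FP means the radius CP is perpendicular to FP, so C = P + (0, 12.4) = (-16.2, 12.4). On A1, P sits at bearing -90° from C; a 136° counterclockwise sweep puts W at bearing 46°, so W = C + 12.4·(cos 46°, sin 46°) = (-7.59, 21.3). Then |FW| = |W − F| = 22.6.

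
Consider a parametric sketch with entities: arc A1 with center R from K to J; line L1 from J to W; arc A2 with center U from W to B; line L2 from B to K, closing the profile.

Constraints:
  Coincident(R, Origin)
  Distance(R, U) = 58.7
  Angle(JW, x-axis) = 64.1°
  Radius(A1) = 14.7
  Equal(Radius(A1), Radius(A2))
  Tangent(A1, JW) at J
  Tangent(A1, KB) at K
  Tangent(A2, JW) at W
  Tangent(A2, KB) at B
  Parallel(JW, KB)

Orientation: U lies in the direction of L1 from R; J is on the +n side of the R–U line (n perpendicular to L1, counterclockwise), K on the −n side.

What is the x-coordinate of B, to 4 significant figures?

38.86

Tangency of A1 to both parallel lines with radius 14.7 puts J and K at R ± 14.7·n: J = (-13.22, 6.421), K = (13.22, -6.421). Equal radii place W and B the same way about U: W = U + 14.7·n = (12.42, 59.23), B = U − 14.7·n = (38.86, 46.38). So B.x = 38.86.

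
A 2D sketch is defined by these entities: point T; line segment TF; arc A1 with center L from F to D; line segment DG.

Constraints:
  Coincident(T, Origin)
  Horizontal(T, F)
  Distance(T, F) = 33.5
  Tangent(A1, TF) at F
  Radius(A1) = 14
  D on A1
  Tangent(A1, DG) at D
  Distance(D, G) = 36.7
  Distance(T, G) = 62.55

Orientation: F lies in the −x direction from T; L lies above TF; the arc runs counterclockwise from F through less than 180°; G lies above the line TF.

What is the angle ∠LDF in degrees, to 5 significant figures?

35.085°

Checks: |TF| = 33.50 ✓; |LD| = 14.00 ✓; ∠(LD, DG) = 90.00° ✓; |DG| = 36.70 ✓; |TG| = 62.55 ✓.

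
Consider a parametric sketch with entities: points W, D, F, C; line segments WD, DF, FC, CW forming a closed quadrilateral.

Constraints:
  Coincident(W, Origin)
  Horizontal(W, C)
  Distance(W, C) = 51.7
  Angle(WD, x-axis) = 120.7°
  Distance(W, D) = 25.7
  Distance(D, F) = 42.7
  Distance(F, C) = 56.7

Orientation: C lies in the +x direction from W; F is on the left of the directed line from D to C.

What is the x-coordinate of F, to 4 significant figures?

21.05

Checks: |DF| = 42.70 ✓; |FC| = 56.70 ✓.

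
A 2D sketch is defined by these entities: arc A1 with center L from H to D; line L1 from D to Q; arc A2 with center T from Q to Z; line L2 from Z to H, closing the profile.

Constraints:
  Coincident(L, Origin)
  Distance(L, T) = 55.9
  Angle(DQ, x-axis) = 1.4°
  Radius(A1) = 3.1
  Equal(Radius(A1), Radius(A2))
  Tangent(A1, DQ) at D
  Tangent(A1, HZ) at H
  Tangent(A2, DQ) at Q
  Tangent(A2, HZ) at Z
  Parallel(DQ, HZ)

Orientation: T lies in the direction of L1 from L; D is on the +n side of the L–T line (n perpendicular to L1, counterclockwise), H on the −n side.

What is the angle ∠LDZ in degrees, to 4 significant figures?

83.67°

The slot axis is L1's direction at 1.4°, so u = (cos 1.4°, sin 1.4°) = (0.9997, 0.02443) and n = (−sin 1.4°, cos 1.4°) = (-0.02443, 0.9997). L is at the origin and T lies 55.9 along u from L, so T = 55.9·u = (55.88, 1.366). Tangency of A1 to both parallel lines with radius 3.1 puts D and H at L ± 3.1·n: D = (-0.07574, 3.099), H = (0.07574, -3.099). Equal radii place Q and Z the same way about T: Q = T + 3.1·n = (55.81, 4.465), Z = T − 3.1·n = (55.96, -1.733). Then cos ∠LDZ = DL·DZ / (|DL||DZ|), giving 83.67°.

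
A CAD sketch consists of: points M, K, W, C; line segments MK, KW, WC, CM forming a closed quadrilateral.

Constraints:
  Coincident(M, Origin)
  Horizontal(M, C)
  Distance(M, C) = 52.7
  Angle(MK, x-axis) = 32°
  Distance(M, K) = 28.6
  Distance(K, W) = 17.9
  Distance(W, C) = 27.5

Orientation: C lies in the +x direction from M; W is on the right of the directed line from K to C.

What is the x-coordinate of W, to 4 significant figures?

25.33

M is at the origin; MC is horizontal with |MC| = 52.7 and C in +x, so C = (52.7, 0). MK runs at 32.0° with |MK| = 28.6, so K = (24.25, 15.16). W is determined by |KW| = 17.9 and |WC| = 27.5 together: it lies at the intersection of circle(K, 17.9) and circle(C, 27.5). With |KC| = 32.23, the foot of the radical line on KC is 9.355 from K and the perpendicular offset is √(17.9² − 9.355²) = 15.26. Taking the right-of-KC solution: W = (25.33, -2.712).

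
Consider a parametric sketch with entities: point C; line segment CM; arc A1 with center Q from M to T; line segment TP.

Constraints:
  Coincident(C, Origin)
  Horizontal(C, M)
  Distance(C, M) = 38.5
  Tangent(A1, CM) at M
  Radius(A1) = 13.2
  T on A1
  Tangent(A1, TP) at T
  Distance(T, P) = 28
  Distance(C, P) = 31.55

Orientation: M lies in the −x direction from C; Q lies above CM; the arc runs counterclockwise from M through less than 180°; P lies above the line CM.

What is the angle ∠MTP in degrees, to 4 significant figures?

151.8°

Checks: ∠(QM, MC) = 90.00° ✓; |QT| = 13.20 ✓; ∠(QT, TP) = 90.00° ✓; |TP| = 28.00 ✓; |CP| = 31.55 ✓.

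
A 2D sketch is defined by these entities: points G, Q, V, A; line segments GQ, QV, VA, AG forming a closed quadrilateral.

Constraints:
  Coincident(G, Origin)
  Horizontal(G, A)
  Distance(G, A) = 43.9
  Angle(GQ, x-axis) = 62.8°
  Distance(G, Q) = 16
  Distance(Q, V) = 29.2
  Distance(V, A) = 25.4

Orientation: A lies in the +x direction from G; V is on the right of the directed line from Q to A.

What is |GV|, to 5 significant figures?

24.112

G is at the origin; G and A share the same y with |GA| = 43.9 and A in +x, so A = (43.9, 0). GQ runs at 62.8° with |GQ| = 16.0, so Q = (7.3136, 14.231). V is determined by |QV| = 29.2 and |VA| = 25.4 together: it lies at the intersection of circle(Q, 29.2) and circle(A, 25.4). With |QA| = 39.257, the foot of the radical line on QA is 22.271 from Q and the perpendicular offset is √(29.2² − 22.271²) = 18.885. Taking the right-of-QA solution: V = (21.224, -11.443).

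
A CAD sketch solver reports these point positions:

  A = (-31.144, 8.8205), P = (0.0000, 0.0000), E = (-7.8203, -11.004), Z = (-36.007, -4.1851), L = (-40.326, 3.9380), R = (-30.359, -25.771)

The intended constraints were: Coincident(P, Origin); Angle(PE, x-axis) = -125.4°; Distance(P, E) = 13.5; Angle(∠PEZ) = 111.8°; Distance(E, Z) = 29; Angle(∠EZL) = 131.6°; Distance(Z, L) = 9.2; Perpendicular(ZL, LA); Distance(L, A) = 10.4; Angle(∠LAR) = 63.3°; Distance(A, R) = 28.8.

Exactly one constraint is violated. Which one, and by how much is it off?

Distance(A, R) = 28.8 — off by 5.80.

P = (0.00, 0.00) ✓; PE at -125.4° ✓; |PE| = 13.50 ✓; ∠PEZ = 111.8° ✓; |EZ| = 29.00 ✓; ∠EZL = 131.6° ✓; |ZL| = 9.200 ✓; ∠(ZL, LA) = 90.00° ✓; |LA| = 10.40 ✓; ∠LAR = 63.30° ✓; |AR| = 34.60 ✗.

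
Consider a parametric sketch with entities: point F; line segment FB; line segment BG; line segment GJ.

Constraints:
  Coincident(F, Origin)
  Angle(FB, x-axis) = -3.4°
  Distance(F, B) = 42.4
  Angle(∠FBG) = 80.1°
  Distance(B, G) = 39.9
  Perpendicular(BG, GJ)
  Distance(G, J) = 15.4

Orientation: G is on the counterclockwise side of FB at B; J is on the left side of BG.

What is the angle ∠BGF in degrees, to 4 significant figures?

52.02°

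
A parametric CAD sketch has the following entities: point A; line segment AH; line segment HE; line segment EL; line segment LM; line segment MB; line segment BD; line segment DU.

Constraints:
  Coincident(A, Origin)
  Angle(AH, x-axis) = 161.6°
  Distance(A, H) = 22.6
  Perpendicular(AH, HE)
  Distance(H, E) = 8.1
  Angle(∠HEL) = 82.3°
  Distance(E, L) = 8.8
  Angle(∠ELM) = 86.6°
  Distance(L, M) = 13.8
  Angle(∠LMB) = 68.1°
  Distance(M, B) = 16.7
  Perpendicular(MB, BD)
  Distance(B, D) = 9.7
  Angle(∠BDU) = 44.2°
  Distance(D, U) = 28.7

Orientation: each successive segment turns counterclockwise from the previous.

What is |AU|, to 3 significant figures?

26.4

A is at the origin; AH runs at 161.6° with length 22.6, so H = (-21.4, 7.13). The perpendicularity gives HE at right angles to AH, so HE runs at -108°; with |HE| = 8.1, E = (-24.0, -0.552). ∠HEL = 82.3° gives EL at -10.7° from the x-axis; with |EL| = 8.8, L = (-15.4, -2.19). ∠ELM = 86.6° gives LM at 82.7° from the x-axis; with |LM| = 13.8, M = (-13.6, 11.5). ∠LMB = 68.1° gives MB at -165° from the x-axis; with |MB| = 16.7, B = (-29.8, 7.29). The perpendicularity gives BD at right angles to MB, so BD runs at -75.4°; with |BD| = 9.7, D = (-27.3, -2.09). ∠BDU = 44.2° gives DU at 60.4° from the x-axis; with |DU| = 28.7, U = (-13.1, 22.9). Then |AU| = |U − A| = 26.4.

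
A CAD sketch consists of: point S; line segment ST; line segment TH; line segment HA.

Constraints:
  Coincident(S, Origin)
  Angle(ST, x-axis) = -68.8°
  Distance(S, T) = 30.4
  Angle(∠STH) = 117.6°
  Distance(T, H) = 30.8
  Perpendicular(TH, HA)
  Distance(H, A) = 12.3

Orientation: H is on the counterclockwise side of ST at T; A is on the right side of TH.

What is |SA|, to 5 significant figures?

59.619

S is at the origin; ST runs at -68.8° with length 30.4, so T = 30.4·(cos -68.8°, sin -68.8°) = (10.993, -28.343). ∠STH = 117.6°, so TH runs at -68.8° + (180° − 117.6°) = -6.4000° from the x-axis; with |TH| = 30.8, H = T + 30.8·(cos -6.4000°, sin -6.4000°) = (41.601, -31.776). The perpendicularity gives HA at right angles to TH; with |HA| = 12.3 on the right of TH, A = H + 12.3·(-0.11147, -0.99377) = (40.230, -43.999). Then |SA| = |A − S| = 59.619.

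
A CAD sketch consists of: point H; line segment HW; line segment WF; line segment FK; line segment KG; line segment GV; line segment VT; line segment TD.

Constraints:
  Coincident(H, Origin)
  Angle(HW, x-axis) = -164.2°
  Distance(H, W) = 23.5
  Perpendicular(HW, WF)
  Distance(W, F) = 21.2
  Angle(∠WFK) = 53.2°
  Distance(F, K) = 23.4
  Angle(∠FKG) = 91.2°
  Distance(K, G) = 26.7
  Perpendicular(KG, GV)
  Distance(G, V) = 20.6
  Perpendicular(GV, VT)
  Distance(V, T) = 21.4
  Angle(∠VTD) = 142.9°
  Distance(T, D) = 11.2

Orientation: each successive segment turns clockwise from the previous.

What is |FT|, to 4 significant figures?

6.429

H is at the origin; HW runs at -164.2° with length 23.5, so W = (-22.61, -6.399). The perpendicularity gives WF at right angles to HW, so WF runs at 105.8°; with |WF| = 21.2, F = (-28.38, 14.00). ∠WFK = 53.2° gives FK at -21.00° from the x-axis; with |FK| = 23.4, K = (-6.539, 5.615). ∠FKG = 91.2° gives KG at -109.8° from the x-axis; with |KG| = 26.7, G = (-15.58, -19.51). KG ⟂ GV, so GV runs at 160.2°; with |GV| = 20.6, V = (-34.97, -12.53). GV is perpendicular to VT, so VT runs at 70.20°; with |VT| = 21.4, T = (-27.72, 7.606). Then |FT| = |T − F| = 6.429.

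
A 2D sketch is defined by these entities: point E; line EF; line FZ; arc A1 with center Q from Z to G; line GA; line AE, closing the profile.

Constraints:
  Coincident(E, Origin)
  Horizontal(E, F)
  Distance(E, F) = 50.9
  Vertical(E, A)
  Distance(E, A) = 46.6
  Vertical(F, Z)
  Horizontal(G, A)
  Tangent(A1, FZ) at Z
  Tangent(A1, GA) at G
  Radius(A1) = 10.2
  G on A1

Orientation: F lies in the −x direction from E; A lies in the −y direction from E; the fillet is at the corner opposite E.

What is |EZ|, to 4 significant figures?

62.58

E is at the origin; E and F share the same y with |EF| = 50.9 and F on the −x side, so F = (-50.90, 0.000). E and A share the same x with |EA| = 46.6 and A on the −y side, so A = (0.000, -46.60). The virtual corner opposite E is at (-50.90, -46.60). A1 meets FZ tangentially, so QZ is at right angles to FZ and the tangent condition forces QG to be normal to GA, with radius 10.2, so the center Q sits 10.2 in from both sides at Q = (-40.70, -36.40). That places the tangent points at Z = (-50.90, -36.40) on FZ and G = (-40.70, -46.60) on GA. Then |EZ| = |Z − E| = 62.58.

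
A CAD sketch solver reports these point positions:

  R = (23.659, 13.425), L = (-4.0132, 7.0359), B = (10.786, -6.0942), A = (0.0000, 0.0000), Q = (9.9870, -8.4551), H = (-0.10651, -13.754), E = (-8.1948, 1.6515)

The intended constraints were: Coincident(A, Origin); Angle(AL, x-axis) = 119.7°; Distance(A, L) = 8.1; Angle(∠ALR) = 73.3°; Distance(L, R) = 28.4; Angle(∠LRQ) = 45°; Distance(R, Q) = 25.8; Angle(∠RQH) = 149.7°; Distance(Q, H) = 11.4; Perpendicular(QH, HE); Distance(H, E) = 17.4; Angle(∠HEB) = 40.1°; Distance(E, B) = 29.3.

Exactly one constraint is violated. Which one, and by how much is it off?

Distance(E, B) = 29.3 — off by 8.80.

A = (0.00, 0.00) ✓; AL at 119.7° ✓; |AL| = 8.100 ✓; ∠ALR = 73.30° ✓; |LR| = 28.40 ✓; ∠LRQ = 45.00° ✓; |RQ| = 25.80 ✓; ∠RQH = 149.7° ✓; |QH| = 11.40 ✓; ∠(QH, HE) = 90.00° ✓; |HE| = 17.40 ✓; ∠HEB = 40.10° ✓; |EB| = 20.50 ✗.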